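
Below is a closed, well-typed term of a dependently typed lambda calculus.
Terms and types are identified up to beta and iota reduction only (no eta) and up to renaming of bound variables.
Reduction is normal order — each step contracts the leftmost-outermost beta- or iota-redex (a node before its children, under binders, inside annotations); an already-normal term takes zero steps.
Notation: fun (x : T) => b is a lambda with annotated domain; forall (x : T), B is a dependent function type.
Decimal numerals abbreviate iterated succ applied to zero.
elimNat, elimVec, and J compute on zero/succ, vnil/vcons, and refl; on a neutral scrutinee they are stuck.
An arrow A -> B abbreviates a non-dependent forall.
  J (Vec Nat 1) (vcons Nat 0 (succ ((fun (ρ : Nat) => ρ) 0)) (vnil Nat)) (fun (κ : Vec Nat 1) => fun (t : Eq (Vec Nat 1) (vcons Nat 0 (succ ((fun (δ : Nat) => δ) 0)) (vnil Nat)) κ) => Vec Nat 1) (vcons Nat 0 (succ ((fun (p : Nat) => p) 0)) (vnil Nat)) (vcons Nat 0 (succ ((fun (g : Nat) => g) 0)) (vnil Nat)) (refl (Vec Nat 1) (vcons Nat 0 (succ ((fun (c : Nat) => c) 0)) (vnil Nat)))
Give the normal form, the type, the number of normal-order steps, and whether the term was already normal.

reduced normal form:
  vcons Nat 0 1 (vnil Nat)
type:
  Vec Nat 1
normal-order step count: 2
started in normal form: no
first redex: a J iota-redex


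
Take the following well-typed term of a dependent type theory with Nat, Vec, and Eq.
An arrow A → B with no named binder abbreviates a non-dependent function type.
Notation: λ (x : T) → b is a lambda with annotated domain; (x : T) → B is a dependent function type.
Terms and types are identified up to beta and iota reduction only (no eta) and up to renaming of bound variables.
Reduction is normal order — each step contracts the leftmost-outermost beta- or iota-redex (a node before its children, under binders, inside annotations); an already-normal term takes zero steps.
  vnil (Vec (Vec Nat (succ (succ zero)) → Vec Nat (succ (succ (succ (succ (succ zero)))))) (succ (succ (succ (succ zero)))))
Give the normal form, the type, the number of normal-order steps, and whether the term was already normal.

reduced normal form:
  vnil (Vec (Vec Nat (succ (succ zero)) → Vec Nat (succ (succ (succ (succ (succ zero)))))) (succ (succ (succ (succ zero)))))
inferred type:
  Vec (Vec (Vec Nat (succ (succ zero)) → Vec Nat (succ (succ (succ (succ (succ zero)))))) (succ (succ (succ (succ zero))))) zero
steps to reach normal form (normal order): 0
already normal: yes


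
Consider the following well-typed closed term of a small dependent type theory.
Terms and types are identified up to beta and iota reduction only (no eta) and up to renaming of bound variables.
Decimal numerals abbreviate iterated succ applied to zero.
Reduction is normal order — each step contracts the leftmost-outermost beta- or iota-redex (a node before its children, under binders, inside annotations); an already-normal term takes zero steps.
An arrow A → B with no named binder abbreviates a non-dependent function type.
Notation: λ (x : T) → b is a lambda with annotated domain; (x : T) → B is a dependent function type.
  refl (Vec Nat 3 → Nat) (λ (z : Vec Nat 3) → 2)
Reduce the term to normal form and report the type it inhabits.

resulting normal form:
  refl (Vec Nat 3 → Nat) (λ (z : Vec Nat 3) → 2)
type:
  Eq (Vec Nat 3 → Nat) (λ (z : Vec Nat 3) → 2) (λ (k : Vec Nat 3) → 2)
observation: no redex remains anywhere in the term; it is its own normal form.


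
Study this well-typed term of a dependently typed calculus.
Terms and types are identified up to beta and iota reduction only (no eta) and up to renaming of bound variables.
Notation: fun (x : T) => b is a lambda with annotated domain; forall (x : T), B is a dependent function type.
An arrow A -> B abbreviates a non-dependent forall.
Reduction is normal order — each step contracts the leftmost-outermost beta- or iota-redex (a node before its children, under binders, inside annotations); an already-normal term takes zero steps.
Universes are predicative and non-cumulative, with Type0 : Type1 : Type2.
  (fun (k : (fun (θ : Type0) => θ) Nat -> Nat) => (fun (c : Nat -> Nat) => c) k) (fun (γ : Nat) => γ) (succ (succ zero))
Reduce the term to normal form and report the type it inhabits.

reduced normal form:
  succ (succ zero)
inferred type:
  Nat


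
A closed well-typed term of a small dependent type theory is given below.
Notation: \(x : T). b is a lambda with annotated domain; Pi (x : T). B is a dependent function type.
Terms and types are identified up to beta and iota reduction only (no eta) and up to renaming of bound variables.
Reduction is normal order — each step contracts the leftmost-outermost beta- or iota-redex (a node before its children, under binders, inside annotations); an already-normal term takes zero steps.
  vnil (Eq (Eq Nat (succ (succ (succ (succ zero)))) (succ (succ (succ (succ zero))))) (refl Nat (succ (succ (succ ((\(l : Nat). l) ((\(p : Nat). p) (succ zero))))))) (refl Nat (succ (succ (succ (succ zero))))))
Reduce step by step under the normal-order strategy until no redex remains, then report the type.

normal-order reduction:
  vnil (Eq (Eq Nat (succ (succ (succ (succ zero)))) (succ (succ (succ (succ zero))))) (refl Nat (succ (succ (succ ((\(l : Nat). l) ((\(p : Nat). p) (succ zero))))))) (refl Nat (succ (succ (succ (succ zero))))))
  ~> vnil (Eq (Eq Nat (succ (succ (succ (succ zero)))) (succ (succ (succ (succ zero))))) (refl Nat (succ (succ (succ ((\(l : Nat). l) (succ zero)))))) (refl Nat (succ (succ (succ (succ zero))))))
  ~> vnil (Eq (Eq Nat (succ (succ (succ (succ zero)))) (succ (succ (succ (succ zero))))) (refl Nat (succ (succ (succ (succ zero))))) (refl Nat (succ (succ (succ (succ zero))))))
type:
  Vec (Eq (Eq Nat (succ (succ (succ (succ zero)))) (succ (succ (succ (succ zero))))) (refl Nat (succ (succ (succ (succ zero))))) (refl Nat (succ (succ (succ (succ zero)))))) zero


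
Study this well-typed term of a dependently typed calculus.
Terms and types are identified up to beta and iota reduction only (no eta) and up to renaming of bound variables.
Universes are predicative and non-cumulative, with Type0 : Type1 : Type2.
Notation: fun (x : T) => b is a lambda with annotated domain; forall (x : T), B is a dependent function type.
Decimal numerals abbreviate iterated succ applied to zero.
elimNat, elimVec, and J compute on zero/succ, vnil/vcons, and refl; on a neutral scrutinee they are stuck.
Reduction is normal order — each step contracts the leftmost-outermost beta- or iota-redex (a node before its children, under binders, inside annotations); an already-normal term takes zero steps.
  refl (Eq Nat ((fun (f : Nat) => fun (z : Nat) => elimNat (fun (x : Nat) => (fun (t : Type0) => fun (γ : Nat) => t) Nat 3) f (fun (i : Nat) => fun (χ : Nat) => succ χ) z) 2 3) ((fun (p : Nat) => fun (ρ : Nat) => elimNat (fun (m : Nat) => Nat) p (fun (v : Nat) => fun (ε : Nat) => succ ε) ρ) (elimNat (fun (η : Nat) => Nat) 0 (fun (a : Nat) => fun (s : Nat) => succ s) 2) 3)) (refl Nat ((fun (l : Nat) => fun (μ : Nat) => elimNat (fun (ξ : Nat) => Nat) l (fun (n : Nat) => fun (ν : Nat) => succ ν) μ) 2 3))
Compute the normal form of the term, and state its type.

reduced normal form:
  refl (Eq Nat 5 5) (refl Nat 5)
inferred type:
  Eq (Eq Nat 5 5) (refl Nat 5) (refl Nat 5)
observation: reduction starts at a beta-redex, and 43 normal-order steps reach the normal form.


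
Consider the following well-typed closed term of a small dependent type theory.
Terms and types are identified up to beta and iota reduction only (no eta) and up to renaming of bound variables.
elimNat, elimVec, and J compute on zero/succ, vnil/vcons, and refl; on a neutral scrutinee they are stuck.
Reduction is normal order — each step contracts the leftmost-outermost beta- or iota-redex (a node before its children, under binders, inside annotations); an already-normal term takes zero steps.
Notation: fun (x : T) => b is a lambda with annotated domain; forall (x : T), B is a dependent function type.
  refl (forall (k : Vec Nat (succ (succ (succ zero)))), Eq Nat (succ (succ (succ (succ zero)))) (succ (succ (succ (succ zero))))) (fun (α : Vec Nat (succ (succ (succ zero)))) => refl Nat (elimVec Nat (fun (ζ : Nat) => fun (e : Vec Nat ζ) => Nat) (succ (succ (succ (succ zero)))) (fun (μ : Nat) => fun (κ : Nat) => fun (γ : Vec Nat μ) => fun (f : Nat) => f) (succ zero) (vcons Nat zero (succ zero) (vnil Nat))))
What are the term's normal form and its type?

normal form:
  refl (forall (k : Vec Nat (succ (succ (succ zero)))), Eq Nat (succ (succ (succ (succ zero)))) (succ (succ (succ (succ zero))))) (fun (α : Vec Nat (succ (succ (succ zero)))) => refl Nat (succ (succ (succ (succ zero)))))
inferred type:
  Eq (forall (k : Vec Nat (succ (succ (succ zero)))), Eq Nat (succ (succ (succ (succ zero)))) (succ (succ (succ (succ zero))))) (fun (α : Vec Nat (succ (succ (succ zero)))) => refl Nat (succ (succ (succ (succ zero))))) (fun (ζ : Vec Nat (succ (succ (succ zero)))) => refl Nat (succ (succ (succ (succ zero)))))


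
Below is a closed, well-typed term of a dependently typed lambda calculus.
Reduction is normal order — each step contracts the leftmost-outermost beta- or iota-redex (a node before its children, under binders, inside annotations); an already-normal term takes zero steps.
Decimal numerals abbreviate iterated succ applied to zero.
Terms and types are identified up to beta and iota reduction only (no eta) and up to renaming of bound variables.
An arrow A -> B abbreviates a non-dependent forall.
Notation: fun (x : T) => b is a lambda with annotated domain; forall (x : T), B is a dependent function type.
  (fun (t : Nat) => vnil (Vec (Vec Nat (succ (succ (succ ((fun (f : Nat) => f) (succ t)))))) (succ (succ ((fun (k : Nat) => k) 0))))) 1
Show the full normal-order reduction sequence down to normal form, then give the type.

normal-order reduction:
  (fun (t : Nat) => vnil (Vec (Vec Nat (succ (succ (succ ((fun (f : Nat) => f) (succ t)))))) (succ (succ ((fun (k : Nat) => k) 0))))) 1
  ~> vnil (Vec (Vec Nat (succ (succ (succ ((fun (t : Nat) => t) 2))))) (succ (succ ((fun (f : Nat) => f) 0))))
  ~> vnil (Vec (Vec Nat 5) (succ (succ ((fun (t : Nat) => t) 0))))
  ~> vnil (Vec (Vec Nat 5) 2)
the term's type:
  Vec (Vec (Vec Nat 5) 2) 0


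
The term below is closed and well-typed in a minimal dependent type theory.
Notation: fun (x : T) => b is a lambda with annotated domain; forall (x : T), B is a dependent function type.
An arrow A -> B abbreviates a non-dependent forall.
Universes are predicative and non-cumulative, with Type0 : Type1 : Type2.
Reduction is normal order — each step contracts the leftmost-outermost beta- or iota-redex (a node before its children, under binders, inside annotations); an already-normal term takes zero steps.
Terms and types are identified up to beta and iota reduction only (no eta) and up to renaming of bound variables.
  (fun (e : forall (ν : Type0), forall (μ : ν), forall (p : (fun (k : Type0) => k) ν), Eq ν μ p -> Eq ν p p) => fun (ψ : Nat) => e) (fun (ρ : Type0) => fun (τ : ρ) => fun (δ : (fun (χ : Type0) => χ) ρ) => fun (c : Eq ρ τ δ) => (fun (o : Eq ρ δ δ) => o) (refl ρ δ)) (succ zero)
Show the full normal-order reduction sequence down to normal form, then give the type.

reduction (normal order):
  (fun (e : forall (ν : Type0), forall (μ : ν), forall (p : (fun (k : Type0) => k) ν), Eq ν μ p -> Eq ν p p) => fun (ψ : Nat) => e) (fun (ρ : Type0) => fun (τ : ρ) => fun (δ : (fun (χ : Type0) => χ) ρ) => fun (c : Eq ρ τ δ) => (fun (o : Eq ρ δ δ) => o) (refl ρ δ)) (succ zero)
  ~> (fun (e : Nat) => fun (ν : Type0) => fun (μ : ν) => fun (p : (fun (k : Type0) => k) ν) => fun (ψ : Eq ν μ p) => (fun (ρ : Eq ν p p) => ρ) (refl ν p)) (succ zero)
  ~> fun (e : Type0) => fun (ν : e) => fun (μ : (fun (p : Type0) => p) e) => fun (k : Eq e ν μ) => (fun (ψ : Eq e μ μ) => ψ) (refl e μ)
  ~> fun (e : Type0) => fun (ν : e) => fun (μ : e) => fun (p : Eq e ν μ) => (fun (k : Eq e μ μ) => k) (refl e μ)
  ~> fun (e : Type0) => fun (ν : e) => fun (μ : e) => fun (p : Eq e ν μ) => refl e μ
type:
  forall (e : Type0), forall (ν : e), forall (μ : e), Eq e ν μ -> Eq e μ μ


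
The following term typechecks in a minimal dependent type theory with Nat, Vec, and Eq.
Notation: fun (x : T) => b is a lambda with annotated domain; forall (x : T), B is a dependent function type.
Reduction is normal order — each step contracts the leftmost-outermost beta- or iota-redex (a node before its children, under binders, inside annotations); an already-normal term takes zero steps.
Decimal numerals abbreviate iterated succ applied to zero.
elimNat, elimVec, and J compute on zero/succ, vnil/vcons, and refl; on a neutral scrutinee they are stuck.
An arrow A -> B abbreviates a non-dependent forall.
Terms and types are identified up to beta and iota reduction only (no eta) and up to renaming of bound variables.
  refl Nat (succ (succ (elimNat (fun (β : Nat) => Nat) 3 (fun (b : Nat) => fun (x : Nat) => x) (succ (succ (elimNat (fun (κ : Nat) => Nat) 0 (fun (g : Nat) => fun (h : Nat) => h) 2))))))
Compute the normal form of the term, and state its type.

resulting normal form:
  refl Nat 5
type:
  Eq Nat 5 5


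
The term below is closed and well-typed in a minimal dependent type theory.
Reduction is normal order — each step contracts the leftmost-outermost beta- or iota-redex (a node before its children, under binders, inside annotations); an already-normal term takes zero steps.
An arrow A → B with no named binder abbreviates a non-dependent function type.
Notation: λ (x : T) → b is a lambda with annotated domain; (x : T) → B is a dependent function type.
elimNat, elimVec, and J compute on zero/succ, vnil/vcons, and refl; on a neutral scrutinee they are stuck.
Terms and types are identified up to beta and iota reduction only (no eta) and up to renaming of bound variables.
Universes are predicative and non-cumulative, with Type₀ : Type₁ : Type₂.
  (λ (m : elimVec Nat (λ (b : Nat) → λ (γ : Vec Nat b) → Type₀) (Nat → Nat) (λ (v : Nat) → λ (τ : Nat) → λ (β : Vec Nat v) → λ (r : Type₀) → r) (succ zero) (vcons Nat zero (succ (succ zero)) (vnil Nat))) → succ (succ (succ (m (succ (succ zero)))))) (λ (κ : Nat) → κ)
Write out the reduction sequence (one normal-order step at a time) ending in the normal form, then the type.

normal-order reduction sequence:
  (λ (m : elimVec Nat (λ (b : Nat) → λ (γ : Vec Nat b) → Type₀) (Nat → Nat) (λ (v : Nat) → λ (τ : Nat) → λ (β : Vec Nat v) → λ (r : Type₀) → r) (succ zero) (vcons Nat zero (succ (succ zero)) (vnil Nat))) → succ (succ (succ (m (succ (succ zero)))))) (λ (κ : Nat) → κ)
  ~> succ (succ (succ ((λ (m : Nat) → m) (succ (succ zero)))))
  ~> succ (succ (succ (succ (succ zero))))
type:
  Nat


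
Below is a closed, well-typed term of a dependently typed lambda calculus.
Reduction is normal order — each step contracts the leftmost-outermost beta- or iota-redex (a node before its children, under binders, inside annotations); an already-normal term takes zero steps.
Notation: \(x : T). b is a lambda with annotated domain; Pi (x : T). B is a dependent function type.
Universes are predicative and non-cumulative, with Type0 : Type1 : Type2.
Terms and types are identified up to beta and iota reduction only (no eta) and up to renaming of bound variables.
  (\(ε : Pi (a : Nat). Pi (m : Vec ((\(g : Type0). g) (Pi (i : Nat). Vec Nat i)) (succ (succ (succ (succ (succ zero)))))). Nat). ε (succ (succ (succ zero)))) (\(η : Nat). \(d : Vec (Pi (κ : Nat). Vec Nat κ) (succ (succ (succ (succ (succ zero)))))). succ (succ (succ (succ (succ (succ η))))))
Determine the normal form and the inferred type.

reduced normal form:
  \(ε : Vec (Pi (a : Nat). Vec Nat a) (succ (succ (succ (succ (succ zero)))))). succ (succ (succ (succ (succ (succ (succ (succ (succ zero))))))))
type:
  Pi (ε : Vec (Pi (a : Nat). Vec Nat a) (succ (succ (succ (succ (succ zero)))))). Nat


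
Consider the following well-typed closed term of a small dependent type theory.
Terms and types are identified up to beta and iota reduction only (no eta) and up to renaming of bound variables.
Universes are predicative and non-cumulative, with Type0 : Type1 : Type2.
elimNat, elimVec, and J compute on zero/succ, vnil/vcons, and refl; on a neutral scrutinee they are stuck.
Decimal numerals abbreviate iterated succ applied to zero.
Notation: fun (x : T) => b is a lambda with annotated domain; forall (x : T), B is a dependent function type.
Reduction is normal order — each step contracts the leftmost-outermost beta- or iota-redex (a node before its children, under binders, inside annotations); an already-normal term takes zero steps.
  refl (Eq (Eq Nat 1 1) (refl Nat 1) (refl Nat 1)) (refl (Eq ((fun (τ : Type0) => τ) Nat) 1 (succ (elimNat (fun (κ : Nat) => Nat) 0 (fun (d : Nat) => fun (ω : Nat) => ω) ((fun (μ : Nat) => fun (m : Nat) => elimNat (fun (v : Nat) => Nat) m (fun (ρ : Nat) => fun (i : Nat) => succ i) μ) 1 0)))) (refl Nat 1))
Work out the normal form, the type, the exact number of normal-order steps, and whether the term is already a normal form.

resulting normal form:
  refl (Eq (Eq Nat 1 1) (refl Nat 1) (refl Nat 1)) (refl (Eq Nat 1 1) (refl Nat 1))
the term's type:
  Eq (Eq (Eq Nat 1 1) (refl Nat 1) (refl Nat 1)) (refl (Eq Nat 1 1) (refl Nat 1)) (refl (Eq Nat 1 1) (refl Nat 1))
steps to reach normal form (normal order): 11
started in normal form: no
first redex: a beta-redex


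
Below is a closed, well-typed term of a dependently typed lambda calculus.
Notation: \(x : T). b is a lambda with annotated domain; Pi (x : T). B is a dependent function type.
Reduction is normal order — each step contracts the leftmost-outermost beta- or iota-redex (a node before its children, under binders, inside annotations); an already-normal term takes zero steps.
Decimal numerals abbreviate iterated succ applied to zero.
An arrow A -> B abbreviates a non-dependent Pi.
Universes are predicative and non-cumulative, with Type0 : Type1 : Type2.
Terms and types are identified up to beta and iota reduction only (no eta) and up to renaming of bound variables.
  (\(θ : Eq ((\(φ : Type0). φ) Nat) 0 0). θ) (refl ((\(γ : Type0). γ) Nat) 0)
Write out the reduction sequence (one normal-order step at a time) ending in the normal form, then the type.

normal-order reduction sequence:
  (\(θ : Eq ((\(φ : Type0). φ) Nat) 0 0). θ) (refl ((\(γ : Type0). γ) Nat) 0)
  ~> refl ((\(θ : Type0). θ) Nat) 0
  ~> refl Nat 0
inferred type:
  Eq Nat 0 0


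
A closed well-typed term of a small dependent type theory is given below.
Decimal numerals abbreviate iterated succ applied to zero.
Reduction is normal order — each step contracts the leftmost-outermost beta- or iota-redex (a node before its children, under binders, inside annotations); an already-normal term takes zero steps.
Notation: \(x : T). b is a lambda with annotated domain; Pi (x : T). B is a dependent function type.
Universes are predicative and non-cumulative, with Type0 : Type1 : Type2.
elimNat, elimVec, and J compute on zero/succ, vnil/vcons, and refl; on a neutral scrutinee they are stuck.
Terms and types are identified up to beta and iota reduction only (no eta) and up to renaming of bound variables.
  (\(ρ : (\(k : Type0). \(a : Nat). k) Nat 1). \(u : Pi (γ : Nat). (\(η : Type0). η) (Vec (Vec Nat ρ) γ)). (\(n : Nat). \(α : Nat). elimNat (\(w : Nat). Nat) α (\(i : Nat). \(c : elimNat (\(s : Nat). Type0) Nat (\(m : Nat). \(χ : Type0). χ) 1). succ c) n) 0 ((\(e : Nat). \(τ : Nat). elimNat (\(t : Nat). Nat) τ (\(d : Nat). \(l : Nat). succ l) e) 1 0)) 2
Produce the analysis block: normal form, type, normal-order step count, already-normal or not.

normal form:
  \(ρ : Pi (k : Nat). Vec (Vec Nat 2) k). 1
inferred type:
  Pi (ρ : Pi (k : Nat). Vec (Vec Nat 2) k). Nat
steps to reach normal form (normal order): 11
term was already normal: no
first redex: a beta-redex


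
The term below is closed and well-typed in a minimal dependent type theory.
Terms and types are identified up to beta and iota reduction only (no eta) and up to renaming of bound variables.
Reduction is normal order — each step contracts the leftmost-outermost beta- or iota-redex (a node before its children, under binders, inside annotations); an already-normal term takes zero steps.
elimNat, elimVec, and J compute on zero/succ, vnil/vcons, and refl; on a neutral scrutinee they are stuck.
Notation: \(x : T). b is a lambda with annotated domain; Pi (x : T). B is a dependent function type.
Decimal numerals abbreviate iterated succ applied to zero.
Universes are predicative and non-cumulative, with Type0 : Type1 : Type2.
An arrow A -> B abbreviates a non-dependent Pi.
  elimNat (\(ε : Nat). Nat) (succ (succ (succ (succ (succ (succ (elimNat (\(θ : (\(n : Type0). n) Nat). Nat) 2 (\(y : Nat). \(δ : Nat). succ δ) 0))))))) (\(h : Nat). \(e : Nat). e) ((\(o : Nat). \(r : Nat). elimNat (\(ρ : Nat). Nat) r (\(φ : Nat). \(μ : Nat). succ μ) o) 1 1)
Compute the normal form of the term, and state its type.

normal form:
  8
the term's type:
  Nat
observation: normalization takes exactly 14 steps under the normal-order strategy.


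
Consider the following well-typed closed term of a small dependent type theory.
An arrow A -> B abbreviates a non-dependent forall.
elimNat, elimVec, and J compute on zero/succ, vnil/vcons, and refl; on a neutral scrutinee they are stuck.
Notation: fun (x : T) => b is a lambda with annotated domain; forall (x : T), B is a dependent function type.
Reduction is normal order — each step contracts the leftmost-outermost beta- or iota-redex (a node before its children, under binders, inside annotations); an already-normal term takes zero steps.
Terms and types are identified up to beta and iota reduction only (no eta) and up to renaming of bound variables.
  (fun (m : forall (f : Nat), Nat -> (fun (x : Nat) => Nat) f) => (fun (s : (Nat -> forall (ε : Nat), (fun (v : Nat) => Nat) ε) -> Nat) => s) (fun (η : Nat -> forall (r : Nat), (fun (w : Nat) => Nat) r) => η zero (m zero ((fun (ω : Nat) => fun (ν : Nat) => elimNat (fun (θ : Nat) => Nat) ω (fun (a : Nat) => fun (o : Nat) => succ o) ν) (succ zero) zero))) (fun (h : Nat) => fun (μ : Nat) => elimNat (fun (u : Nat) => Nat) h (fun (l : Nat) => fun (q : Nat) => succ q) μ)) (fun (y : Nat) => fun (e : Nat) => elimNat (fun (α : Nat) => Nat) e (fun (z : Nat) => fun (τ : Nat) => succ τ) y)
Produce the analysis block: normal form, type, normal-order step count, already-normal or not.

reduced normal form:
  succ zero
type:
  Nat
normal-order step count: 15
term was already normal: no
first redex: a beta-redex


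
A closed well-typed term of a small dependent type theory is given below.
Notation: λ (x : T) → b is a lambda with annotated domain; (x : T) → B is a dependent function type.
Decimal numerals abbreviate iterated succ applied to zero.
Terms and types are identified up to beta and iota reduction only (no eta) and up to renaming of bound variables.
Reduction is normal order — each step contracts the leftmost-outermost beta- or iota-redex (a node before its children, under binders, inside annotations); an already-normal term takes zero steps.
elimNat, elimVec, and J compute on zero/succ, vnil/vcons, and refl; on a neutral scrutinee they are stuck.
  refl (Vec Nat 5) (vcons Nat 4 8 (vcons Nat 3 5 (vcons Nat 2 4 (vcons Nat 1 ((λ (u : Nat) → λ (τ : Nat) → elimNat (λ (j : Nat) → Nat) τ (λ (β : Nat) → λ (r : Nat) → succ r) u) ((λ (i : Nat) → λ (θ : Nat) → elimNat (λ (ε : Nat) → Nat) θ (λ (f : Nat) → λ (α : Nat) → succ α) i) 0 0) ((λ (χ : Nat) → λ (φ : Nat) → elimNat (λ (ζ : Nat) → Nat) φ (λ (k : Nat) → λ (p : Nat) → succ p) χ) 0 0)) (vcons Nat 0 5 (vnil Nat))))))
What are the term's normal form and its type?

resulting normal form:
  refl (Vec Nat 5) (vcons Nat 4 8 (vcons Nat 3 5 (vcons Nat 2 4 (vcons Nat 1 0 (vcons Nat 0 5 (vnil Nat))))))
the term's type:
  Eq (Vec Nat 5) (vcons Nat 4 8 (vcons Nat 3 5 (vcons Nat 2 4 (vcons Nat 1 0 (vcons Nat 0 5 (vnil Nat)))))) (vcons Nat 4 8 (vcons Nat 3 5 (vcons Nat 2 4 (vcons Nat 1 0 (vcons Nat 0 5 (vnil Nat))))))
observation: normalization takes exactly 9 steps under the normal-order strategy.


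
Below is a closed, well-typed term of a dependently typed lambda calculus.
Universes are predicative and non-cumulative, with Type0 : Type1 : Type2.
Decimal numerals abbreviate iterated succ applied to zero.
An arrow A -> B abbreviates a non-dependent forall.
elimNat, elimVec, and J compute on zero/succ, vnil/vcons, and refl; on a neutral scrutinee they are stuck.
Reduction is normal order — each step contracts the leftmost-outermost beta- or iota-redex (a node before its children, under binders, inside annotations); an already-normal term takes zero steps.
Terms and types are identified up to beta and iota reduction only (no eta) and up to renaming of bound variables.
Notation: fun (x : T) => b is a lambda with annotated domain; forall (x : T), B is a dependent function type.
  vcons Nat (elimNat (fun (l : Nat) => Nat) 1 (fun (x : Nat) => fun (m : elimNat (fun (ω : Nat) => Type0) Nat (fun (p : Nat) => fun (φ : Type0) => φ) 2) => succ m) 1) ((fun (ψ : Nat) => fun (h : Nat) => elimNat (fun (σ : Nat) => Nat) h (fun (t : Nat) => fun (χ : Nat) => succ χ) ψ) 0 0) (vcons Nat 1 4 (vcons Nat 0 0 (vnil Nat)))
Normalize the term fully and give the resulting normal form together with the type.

normal form:
  vcons Nat 2 0 (vcons Nat 1 4 (vcons Nat 0 0 (vnil Nat)))
inferred type:
  Vec Nat 3


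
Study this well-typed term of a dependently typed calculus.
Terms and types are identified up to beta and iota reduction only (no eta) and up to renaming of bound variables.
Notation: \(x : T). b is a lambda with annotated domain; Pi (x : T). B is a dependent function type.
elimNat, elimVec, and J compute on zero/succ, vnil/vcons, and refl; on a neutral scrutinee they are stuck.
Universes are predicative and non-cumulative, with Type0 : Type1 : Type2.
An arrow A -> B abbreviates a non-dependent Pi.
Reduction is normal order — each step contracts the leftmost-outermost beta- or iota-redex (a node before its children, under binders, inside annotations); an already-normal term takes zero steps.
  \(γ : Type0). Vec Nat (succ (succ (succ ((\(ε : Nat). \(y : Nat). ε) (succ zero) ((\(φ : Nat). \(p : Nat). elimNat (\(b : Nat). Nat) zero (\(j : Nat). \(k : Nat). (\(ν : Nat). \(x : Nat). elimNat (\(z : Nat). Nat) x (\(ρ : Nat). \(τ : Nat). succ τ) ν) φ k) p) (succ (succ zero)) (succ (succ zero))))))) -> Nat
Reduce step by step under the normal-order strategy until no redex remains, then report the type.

normal-order reduction:
  \(γ : Type0). Vec Nat (succ (succ (succ ((\(ε : Nat). \(y : Nat). ε) (succ zero) ((\(φ : Nat). \(p : Nat). elimNat (\(b : Nat). Nat) zero (\(j : Nat). \(k : Nat). (\(ν : Nat). \(x : Nat). elimNat (\(z : Nat). Nat) x (\(ρ : Nat). \(τ : Nat). succ τ) ν) φ k) p) (succ (succ zero)) (succ (succ zero))))))) -> Nat
  ~> \(γ : Type0). Vec Nat (succ (succ (succ ((\(ε : Nat). succ zero) ((\(y : Nat). \(φ : Nat). elimNat (\(p : Nat). Nat) zero (\(b : Nat). \(j : Nat). (\(k : Nat). \(ν : Nat). elimNat (\(x : Nat). Nat) ν (\(z : Nat). \(ρ : Nat). succ ρ) k) y j) φ) (succ (succ zero)) (succ (succ zero))))))) -> Nat
  ~> \(γ : Type0). Vec Nat (succ (succ (succ (succ zero)))) -> Nat
inferred type:
  Type0 -> Type0


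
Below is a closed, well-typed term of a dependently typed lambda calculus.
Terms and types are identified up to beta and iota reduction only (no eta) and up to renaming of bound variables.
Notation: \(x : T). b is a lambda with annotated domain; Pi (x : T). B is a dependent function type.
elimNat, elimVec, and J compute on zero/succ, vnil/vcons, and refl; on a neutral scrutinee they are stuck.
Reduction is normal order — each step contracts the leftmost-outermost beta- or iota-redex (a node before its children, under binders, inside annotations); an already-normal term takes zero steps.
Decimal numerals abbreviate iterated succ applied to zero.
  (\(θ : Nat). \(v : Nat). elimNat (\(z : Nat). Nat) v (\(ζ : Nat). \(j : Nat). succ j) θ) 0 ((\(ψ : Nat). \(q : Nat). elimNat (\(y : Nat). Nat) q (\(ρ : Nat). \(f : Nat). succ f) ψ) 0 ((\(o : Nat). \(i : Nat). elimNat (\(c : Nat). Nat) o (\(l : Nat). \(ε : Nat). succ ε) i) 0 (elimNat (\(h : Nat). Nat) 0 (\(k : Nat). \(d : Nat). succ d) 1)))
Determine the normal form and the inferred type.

resulting normal form:
  1
the term's type:
  Nat


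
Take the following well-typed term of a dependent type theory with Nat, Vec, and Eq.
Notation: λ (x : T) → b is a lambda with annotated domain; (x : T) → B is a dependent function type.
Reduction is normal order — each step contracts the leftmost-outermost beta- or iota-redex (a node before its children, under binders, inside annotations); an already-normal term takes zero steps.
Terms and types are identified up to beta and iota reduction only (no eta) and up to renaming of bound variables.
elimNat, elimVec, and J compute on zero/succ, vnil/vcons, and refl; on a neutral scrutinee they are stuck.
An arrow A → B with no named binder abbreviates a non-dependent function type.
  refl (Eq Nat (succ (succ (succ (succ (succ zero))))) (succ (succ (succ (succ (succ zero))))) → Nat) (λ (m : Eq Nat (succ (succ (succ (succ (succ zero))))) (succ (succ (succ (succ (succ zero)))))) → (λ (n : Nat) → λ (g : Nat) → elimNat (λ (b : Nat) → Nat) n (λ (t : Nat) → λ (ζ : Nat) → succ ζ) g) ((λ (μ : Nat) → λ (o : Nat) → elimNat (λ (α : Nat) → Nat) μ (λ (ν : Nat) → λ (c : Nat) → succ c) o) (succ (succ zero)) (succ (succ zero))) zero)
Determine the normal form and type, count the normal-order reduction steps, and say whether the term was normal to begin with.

reduced normal form:
  refl (Eq Nat (succ (succ (succ (succ (succ zero))))) (succ (succ (succ (succ (succ zero))))) → Nat) (λ (m : Eq Nat (succ (succ (succ (succ (succ zero))))) (succ (succ (succ (succ (succ zero)))))) → succ (succ (succ (succ zero))))
type:
  Eq (Eq Nat (succ (succ (succ (succ (succ zero))))) (succ (succ (succ (succ (succ zero))))) → Nat) (λ (m : Eq Nat (succ (succ (succ (succ (succ zero))))) (succ (succ (succ (succ (succ zero)))))) → succ (succ (succ (succ zero)))) (λ (n : Eq Nat (succ (succ (succ (succ (succ zero))))) (succ (succ (succ (succ (succ zero)))))) → succ (succ (succ (succ zero))))
steps to reach normal form (normal order): 12
started in normal form: no
first contracted redex: a beta-redex


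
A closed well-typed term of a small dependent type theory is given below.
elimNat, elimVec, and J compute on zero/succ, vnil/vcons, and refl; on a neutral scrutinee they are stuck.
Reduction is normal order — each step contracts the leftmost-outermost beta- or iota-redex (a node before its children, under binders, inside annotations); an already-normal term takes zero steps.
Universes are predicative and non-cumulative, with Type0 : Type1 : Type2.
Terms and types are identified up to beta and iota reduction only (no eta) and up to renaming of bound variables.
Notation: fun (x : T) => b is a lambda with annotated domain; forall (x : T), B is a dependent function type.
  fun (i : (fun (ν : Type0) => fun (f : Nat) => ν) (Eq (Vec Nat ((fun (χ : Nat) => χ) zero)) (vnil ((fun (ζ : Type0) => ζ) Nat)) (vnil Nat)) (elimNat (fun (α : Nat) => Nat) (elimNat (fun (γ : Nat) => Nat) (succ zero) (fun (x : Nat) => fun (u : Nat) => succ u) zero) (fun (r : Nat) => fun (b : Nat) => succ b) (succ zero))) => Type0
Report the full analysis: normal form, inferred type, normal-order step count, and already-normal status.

normal form:
  fun (i : Eq (Vec Nat zero) (vnil Nat) (vnil Nat)) => Type0
inferred type:
  forall (i : Eq (Vec Nat zero) (vnil Nat) (vnil Nat)), Type1
reduction steps (normal order): 4
started in normal form: no
first redex: a beta-redex


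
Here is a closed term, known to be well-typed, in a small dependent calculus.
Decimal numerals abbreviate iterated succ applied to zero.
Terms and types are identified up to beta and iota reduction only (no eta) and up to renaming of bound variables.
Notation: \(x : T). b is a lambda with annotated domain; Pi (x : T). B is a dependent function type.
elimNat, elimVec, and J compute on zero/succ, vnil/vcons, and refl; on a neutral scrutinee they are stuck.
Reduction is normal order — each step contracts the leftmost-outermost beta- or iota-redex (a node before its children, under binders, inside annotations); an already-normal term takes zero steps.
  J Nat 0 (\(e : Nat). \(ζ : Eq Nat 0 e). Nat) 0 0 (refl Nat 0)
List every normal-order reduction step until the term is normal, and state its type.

normal-order reduction sequence:
  J Nat 0 (\(e : Nat). \(ζ : Eq Nat 0 e). Nat) 0 0 (refl Nat 0)
  ~> 0
the term's type:
  Nat


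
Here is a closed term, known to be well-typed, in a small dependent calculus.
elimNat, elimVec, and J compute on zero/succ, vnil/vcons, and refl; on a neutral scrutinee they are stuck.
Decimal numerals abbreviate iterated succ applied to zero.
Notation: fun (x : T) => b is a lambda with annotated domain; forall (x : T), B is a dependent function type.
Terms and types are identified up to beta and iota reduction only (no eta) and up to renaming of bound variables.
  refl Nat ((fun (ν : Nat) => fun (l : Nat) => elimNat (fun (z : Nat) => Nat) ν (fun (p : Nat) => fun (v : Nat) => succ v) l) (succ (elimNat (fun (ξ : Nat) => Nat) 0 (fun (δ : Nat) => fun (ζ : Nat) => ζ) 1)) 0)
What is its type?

type:
  Eq Nat 1 1


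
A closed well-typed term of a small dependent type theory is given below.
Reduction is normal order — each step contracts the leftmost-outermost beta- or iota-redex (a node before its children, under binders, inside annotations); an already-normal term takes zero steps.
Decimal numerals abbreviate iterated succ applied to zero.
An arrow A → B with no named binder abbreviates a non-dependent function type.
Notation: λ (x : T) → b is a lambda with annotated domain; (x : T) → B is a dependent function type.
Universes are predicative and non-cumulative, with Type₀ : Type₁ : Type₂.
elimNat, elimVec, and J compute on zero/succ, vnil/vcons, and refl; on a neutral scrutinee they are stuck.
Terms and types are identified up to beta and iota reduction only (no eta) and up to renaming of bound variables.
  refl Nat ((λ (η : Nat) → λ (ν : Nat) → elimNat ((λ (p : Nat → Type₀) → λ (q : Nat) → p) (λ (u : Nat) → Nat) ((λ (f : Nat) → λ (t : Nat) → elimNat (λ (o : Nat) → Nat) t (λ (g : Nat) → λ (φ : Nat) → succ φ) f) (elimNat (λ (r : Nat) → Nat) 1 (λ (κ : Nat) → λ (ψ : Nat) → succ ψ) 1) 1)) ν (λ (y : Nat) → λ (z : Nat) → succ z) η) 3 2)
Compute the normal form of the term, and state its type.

normal form:
  refl Nat 5
type:
  Eq Nat 5 5
observation: 12 normal-order steps separate the term from its normal form.


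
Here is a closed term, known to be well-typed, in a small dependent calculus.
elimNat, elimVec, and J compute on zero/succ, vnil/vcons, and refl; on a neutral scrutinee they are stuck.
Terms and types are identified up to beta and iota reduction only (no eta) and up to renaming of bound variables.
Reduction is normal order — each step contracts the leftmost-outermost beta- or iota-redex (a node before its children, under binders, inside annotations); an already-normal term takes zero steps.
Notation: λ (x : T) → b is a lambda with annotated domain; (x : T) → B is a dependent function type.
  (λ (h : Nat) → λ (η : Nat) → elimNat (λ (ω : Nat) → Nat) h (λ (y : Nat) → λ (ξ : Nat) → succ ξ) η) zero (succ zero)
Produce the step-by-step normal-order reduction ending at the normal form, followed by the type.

normal-order reduction:
  (λ (h : Nat) → λ (η : Nat) → elimNat (λ (ω : Nat) → Nat) h (λ (y : Nat) → λ (ξ : Nat) → succ ξ) η) zero (succ zero)
  ~> (λ (h : Nat) → elimNat (λ (η : Nat) → Nat) zero (λ (ω : Nat) → λ (y : Nat) → succ y) h) (succ zero)
  ~> elimNat (λ (h : Nat) → Nat) zero (λ (η : Nat) → λ (ω : Nat) → succ ω) (succ zero)
  ~> (λ (h : Nat) → λ (η : Nat) → succ η) zero (elimNat (λ (ω : Nat) → Nat) zero (λ (y : Nat) → λ (ξ : Nat) → succ ξ) zero)
  ~> (λ (h : Nat) → succ h) (elimNat (λ (η : Nat) → Nat) zero (λ (ω : Nat) → λ (y : Nat) → succ y) zero)
  ~> succ (elimNat (λ (h : Nat) → Nat) zero (λ (η : Nat) → λ (ω : Nat) → succ ω) zero)
  ~> succ zero
the term's type:
  Nat


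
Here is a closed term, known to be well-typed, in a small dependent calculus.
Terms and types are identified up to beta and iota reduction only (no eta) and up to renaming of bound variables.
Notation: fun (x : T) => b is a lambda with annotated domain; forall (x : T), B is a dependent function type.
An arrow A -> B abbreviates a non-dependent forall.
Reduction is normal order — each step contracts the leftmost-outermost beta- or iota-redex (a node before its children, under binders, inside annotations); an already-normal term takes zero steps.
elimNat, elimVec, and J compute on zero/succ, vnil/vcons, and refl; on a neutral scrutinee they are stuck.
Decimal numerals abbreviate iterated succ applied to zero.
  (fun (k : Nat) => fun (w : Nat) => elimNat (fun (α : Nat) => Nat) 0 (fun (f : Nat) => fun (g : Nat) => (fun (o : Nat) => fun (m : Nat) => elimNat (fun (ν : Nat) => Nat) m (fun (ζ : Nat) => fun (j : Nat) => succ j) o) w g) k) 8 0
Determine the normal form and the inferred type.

reduced normal form:
  0
type:
  Nat


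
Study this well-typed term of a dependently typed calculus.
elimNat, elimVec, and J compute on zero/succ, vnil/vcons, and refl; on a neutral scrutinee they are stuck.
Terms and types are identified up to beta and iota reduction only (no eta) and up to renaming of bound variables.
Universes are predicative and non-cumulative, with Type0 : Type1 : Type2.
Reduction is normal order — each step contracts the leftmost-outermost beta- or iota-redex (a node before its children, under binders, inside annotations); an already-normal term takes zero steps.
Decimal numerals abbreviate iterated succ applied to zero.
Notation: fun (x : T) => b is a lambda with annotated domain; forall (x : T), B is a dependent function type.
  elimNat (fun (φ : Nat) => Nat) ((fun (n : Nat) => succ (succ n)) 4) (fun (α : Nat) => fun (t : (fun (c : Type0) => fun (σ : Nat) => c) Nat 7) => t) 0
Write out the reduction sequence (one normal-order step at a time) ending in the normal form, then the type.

normal-order reduction:
  elimNat (fun (φ : Nat) => Nat) ((fun (n : Nat) => succ (succ n)) 4) (fun (α : Nat) => fun (t : (fun (c : Type0) => fun (σ : Nat) => c) Nat 7) => t) 0
  ~> (fun (φ : Nat) => succ (succ φ)) 4
  ~> 6
type:
  Nat


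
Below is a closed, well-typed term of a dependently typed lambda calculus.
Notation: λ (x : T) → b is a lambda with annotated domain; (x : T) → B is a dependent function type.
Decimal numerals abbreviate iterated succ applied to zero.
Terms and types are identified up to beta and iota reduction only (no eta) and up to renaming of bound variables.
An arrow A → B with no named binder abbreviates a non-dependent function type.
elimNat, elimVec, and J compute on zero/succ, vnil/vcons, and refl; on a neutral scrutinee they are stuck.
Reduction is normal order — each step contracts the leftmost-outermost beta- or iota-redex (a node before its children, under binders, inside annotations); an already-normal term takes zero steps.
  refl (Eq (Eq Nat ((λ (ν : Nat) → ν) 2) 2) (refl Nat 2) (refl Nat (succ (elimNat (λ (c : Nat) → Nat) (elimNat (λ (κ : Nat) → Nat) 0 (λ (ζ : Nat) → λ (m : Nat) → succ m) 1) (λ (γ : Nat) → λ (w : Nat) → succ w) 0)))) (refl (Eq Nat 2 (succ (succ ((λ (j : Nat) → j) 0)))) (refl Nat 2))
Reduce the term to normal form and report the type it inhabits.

resulting normal form:
  refl (Eq (Eq Nat 2 2) (refl Nat 2) (refl Nat 2)) (refl (Eq Nat 2 2) (refl Nat 2))
the term's type:
  Eq (Eq (Eq Nat 2 2) (refl Nat 2) (refl Nat 2)) (refl (Eq Nat 2 2) (refl Nat 2)) (refl (Eq Nat 2 2) (refl Nat 2))
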